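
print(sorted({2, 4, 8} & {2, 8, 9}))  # [2, 8]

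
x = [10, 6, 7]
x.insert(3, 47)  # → [10, 6, 7, 47]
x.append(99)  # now [10, 6, 7, 47, 99]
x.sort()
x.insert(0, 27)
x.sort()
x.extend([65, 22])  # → [6, 7, 10, 27, 47, 99, 65, 22]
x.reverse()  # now [22, 65, 99, 47, 27, 10, 7, 6]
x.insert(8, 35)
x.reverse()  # [35, 6, 7, 10, 27, 47, 99, 65, 22]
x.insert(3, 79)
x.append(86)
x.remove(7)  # [35, 6, 79, 10, 27, 47, 99, 65, 22, 86]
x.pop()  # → 86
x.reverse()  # [22, 65, 99, 47, 27, 10, 79, 6, 35]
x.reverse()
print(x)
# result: [35, 6, 79, 10, 27, 47, 99, 65, 22]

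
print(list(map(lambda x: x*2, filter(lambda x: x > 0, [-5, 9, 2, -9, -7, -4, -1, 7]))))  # [18, 4, 14]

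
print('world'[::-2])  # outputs drw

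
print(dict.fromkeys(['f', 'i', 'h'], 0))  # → {'f': 0, 'i': 0, 'h': 0}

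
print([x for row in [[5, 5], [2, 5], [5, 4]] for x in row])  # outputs [5, 5, 2, 5, 5, 4]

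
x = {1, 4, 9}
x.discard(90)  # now {1, 4, 9}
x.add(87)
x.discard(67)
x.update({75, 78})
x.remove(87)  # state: {1, 4, 9, 75, 78}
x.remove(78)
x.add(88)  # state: {1, 4, 9, 75, 88}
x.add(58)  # {1, 4, 9, 58, 75, 88}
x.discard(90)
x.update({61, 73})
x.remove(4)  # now {1, 9, 58, 61, 73, 75, 88}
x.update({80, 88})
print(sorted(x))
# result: [1, 9, 58, 61, 73, 75, 80, 88]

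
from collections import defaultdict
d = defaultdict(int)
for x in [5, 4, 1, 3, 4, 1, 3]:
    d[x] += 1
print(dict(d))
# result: {5: 1, 4: 2, 1: 2, 3: 2}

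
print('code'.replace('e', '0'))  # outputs cod0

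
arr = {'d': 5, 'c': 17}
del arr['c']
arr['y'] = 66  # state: {'d': 5, 'y': 66}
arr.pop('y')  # 66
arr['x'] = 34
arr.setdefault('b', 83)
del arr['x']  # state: {'d': 5, 'b': 83}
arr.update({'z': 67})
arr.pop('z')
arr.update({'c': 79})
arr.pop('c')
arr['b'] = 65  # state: {'d': 5, 'b': 65}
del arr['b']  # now {'d': 5}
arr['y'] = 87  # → {'d': 5, 'y': 87}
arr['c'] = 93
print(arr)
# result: {'d': 5, 'y': 87, 'c': 93}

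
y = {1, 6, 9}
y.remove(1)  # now {6, 9}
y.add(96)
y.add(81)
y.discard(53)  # {6, 9, 81, 96}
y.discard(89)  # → {6, 9, 81, 96}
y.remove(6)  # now {9, 81, 96}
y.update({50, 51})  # {9, 50, 51, 81, 96}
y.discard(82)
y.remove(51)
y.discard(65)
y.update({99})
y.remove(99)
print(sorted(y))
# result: [9, 50, 81, 96]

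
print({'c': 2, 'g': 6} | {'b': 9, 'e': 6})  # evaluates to {'c': 2, 'g': 6, 'b': 9, 'e': 6}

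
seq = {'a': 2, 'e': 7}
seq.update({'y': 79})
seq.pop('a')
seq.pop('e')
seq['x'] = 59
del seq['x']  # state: {'y': 79}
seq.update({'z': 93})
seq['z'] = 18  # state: {'y': 79, 'z': 18}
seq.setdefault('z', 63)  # 18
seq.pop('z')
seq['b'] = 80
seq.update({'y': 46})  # {'y': 46, 'b': 80}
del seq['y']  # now {'b': 80}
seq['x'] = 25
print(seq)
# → {'b': 80, 'x': 25}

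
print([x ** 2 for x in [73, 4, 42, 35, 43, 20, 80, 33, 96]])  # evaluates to [5329, 16, 1764, 1225, 1849, 400, 6400, 1089, 9216]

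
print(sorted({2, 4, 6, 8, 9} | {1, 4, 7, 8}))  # [1, 2, 4, 6, 7, 8, 9]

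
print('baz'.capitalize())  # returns Baz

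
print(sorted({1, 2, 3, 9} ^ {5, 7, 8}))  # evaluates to [1, 2, 3, 5, 7, 8, 9]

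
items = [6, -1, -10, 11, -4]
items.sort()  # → [-10, -4, -1, 6, 11]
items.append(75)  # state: [-10, -4, -1, 6, 11, 75]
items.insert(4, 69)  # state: [-10, -4, -1, 6, 69, 11, 75]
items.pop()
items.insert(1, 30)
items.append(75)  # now [-10, 30, -4, -1, 6, 69, 11, 75]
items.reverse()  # [75, 11, 69, 6, -1, -4, 30, -10]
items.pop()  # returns -10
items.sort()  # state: [-4, -1, 6, 11, 30, 69, 75]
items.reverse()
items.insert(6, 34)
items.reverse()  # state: [-4, 34, -1, 6, 11, 30, 69, 75]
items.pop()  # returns 75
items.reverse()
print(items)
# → [69, 30, 11, 6, -1, 34, -4]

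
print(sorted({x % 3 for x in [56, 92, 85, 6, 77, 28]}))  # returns [0, 1, 2]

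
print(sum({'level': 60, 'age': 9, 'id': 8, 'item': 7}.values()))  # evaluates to 84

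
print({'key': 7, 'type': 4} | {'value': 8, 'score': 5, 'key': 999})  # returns {'key': 999, 'type': 4, 'value': 8, 'score': 5}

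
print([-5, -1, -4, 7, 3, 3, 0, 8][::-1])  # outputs [8, 0, 3, 3, 7, -4, -1, -5]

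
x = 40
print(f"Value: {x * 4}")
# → Value: 160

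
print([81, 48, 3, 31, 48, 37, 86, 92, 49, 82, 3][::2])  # [81, 3, 48, 86, 49, 3]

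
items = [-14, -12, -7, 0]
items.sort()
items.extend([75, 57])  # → [-14, -12, -7, 0, 75, 57]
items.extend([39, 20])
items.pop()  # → 20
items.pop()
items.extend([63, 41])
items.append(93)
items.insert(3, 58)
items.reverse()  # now [93, 41, 63, 57, 75, 0, 58, -7, -12, -14]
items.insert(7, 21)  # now [93, 41, 63, 57, 75, 0, 58, 21, -7, -12, -14]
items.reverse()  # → [-14, -12, -7, 21, 58, 0, 75, 57, 63, 41, 93]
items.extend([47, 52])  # [-14, -12, -7, 21, 58, 0, 75, 57, 63, 41, 93, 47, 52]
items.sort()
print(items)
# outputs [-14, -12, -7, 0, 21, 41, 47, 52, 57, 58, 63, 75, 93]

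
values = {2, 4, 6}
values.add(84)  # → {2, 4, 6, 84}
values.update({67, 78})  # {2, 4, 6, 67, 78, 84}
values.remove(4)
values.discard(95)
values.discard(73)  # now {2, 6, 67, 78, 84}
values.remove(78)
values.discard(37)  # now {2, 6, 67, 84}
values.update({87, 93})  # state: {2, 6, 67, 84, 87, 93}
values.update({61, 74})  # {2, 6, 61, 67, 74, 84, 87, 93}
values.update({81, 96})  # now {2, 6, 61, 67, 74, 81, 84, 87, 93, 96}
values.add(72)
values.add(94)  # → {2, 6, 61, 67, 72, 74, 81, 84, 87, 93, 94, 96}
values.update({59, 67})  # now {2, 6, 59, 61, 67, 72, 74, 81, 84, 87, 93, 94, 96}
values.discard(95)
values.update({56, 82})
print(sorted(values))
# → [2, 6, 56, 59, 61, 67, 72, 74, 81, 82, 84, 87, 93, 94, 96]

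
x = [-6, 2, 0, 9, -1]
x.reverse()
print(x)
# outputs [-1, 9, 0, 2, -6]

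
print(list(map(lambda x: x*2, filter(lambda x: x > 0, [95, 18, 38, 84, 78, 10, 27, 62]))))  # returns [190, 36, 76, 168, 156, 20, 54, 124]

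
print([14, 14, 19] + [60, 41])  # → [14, 14, 19, 60, 41]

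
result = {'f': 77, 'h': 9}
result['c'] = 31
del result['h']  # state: {'f': 77, 'c': 31}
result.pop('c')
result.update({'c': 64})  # {'f': 77, 'c': 64}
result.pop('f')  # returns 77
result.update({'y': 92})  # {'c': 64, 'y': 92}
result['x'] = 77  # {'c': 64, 'y': 92, 'x': 77}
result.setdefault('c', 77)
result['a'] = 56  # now {'c': 64, 'y': 92, 'x': 77, 'a': 56}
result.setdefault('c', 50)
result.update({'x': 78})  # {'c': 64, 'y': 92, 'x': 78, 'a': 56}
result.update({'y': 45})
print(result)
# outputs {'c': 64, 'y': 45, 'x': 78, 'a': 56}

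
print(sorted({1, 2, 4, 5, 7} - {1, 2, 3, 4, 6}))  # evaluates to [5, 7]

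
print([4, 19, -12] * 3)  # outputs [4, 19, -12, 4, 19, -12, 4, 19, -12]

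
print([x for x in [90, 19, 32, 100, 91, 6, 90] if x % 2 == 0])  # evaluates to [90, 32, 100, 6, 90]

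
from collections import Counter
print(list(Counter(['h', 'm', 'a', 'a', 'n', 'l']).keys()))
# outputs ['h', 'm', 'a', 'n', 'l']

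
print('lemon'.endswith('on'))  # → True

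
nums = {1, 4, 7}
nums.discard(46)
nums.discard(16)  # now {1, 4, 7}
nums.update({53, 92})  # {1, 4, 7, 53, 92}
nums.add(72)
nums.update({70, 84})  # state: {1, 4, 7, 53, 70, 72, 84, 92}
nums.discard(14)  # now {1, 4, 7, 53, 70, 72, 84, 92}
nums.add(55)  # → {1, 4, 7, 53, 55, 70, 72, 84, 92}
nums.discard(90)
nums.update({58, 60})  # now {1, 4, 7, 53, 55, 58, 60, 70, 72, 84, 92}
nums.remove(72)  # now {1, 4, 7, 53, 55, 58, 60, 70, 84, 92}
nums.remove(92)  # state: {1, 4, 7, 53, 55, 58, 60, 70, 84}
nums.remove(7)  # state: {1, 4, 53, 55, 58, 60, 70, 84}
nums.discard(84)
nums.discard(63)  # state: {1, 4, 53, 55, 58, 60, 70}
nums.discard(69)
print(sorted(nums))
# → [1, 4, 53, 55, 58, 60, 70]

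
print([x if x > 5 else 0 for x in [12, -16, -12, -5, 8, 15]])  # [12, 0, 0, 0, 8, 15]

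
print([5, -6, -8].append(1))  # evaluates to None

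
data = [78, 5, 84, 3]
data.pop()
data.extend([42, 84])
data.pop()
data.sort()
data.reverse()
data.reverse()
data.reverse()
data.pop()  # 5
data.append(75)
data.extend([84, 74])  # [84, 78, 42, 75, 84, 74]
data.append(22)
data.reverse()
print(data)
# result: [22, 74, 84, 75, 42, 78, 84]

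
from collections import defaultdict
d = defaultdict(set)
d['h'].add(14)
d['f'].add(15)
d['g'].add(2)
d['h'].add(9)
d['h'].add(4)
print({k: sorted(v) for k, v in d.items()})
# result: {'h': [4, 9, 14], 'f': [15], 'g': [2]}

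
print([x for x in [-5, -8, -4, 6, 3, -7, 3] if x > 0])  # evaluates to [6, 3, 3]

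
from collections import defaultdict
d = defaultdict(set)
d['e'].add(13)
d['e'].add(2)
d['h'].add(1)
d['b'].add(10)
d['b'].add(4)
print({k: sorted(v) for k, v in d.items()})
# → {'e': [2, 13], 'h': [1], 'b': [4, 10]}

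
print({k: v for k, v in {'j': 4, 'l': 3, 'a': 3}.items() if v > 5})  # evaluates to {}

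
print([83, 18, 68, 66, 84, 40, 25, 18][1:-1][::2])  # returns [18, 66, 40]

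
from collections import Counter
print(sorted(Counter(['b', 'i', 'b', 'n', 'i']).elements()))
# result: ['b', 'b', 'i', 'i', 'n']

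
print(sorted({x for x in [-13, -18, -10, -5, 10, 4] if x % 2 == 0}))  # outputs [-18, -10, 4, 10]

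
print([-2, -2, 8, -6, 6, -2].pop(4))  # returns 6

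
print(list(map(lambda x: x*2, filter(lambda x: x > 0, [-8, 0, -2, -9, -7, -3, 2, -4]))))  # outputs [4]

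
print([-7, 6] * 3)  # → [-7, 6, -7, 6, -7, 6]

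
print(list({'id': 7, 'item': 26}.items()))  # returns [('id', 7), ('item', 26)]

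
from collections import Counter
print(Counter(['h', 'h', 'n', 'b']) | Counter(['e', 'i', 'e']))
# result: Counter({'h': 2, 'e': 2, 'n': 1, 'b': 1, 'i': 1})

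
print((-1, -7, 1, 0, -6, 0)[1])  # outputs -7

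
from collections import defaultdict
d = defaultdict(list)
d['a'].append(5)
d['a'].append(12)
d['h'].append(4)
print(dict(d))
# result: {'a': [5, 12], 'h': [4]}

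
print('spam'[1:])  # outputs pam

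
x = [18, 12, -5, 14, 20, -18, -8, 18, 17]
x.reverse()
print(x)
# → [17, 18, -8, -18, 20, 14, -5, 12, 18]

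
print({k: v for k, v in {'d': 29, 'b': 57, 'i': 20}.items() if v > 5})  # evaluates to {'d': 29, 'b': 57, 'i': 20}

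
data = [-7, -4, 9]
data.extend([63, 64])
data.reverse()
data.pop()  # -7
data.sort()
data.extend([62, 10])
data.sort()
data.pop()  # 64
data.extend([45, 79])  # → [-4, 9, 10, 62, 63, 45, 79]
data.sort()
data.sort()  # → [-4, 9, 10, 45, 62, 63, 79]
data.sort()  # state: [-4, 9, 10, 45, 62, 63, 79]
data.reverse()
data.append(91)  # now [79, 63, 62, 45, 10, 9, -4, 91]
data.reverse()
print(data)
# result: [91, -4, 9, 10, 45, 62, 63, 79]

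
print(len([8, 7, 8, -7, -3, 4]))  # 6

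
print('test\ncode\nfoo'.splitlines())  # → ['test', 'code', 'foo']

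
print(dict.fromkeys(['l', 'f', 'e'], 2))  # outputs {'l': 2, 'f': 2, 'e': 2}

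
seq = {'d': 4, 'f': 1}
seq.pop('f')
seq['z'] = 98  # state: {'d': 4, 'z': 98}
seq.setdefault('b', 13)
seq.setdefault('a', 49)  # 49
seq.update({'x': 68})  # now {'d': 4, 'z': 98, 'b': 13, 'a': 49, 'x': 68}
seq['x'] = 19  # {'d': 4, 'z': 98, 'b': 13, 'a': 49, 'x': 19}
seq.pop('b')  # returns 13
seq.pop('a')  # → 49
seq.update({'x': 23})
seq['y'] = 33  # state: {'d': 4, 'z': 98, 'x': 23, 'y': 33}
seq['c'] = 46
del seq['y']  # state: {'d': 4, 'z': 98, 'x': 23, 'c': 46}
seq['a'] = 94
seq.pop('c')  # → 46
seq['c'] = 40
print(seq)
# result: {'d': 4, 'z': 98, 'x': 23, 'a': 94, 'c': 40}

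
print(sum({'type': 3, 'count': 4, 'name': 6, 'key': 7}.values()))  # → 20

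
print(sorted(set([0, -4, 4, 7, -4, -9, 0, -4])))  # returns [-9, -4, 0, 4, 7]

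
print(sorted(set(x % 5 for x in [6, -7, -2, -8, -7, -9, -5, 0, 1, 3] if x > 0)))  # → [1, 3]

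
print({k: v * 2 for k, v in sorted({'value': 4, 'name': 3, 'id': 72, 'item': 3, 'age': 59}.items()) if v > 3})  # {'age': 118, 'id': 144, 'value': 8}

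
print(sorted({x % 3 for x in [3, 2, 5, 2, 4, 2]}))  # [0, 1, 2]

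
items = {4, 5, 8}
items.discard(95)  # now {4, 5, 8}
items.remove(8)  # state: {4, 5}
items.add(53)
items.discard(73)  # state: {4, 5, 53}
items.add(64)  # {4, 5, 53, 64}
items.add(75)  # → {4, 5, 53, 64, 75}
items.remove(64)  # {4, 5, 53, 75}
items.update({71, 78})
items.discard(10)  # {4, 5, 53, 71, 75, 78}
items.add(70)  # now {4, 5, 53, 70, 71, 75, 78}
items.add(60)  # {4, 5, 53, 60, 70, 71, 75, 78}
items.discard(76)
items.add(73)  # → {4, 5, 53, 60, 70, 71, 73, 75, 78}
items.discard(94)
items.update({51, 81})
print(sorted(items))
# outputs [4, 5, 51, 53, 60, 70, 71, 73, 75, 78, 81]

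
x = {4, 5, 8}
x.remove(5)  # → {4, 8}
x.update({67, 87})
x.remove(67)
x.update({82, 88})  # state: {4, 8, 82, 87, 88}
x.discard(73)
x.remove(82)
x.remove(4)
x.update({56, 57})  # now {8, 56, 57, 87, 88}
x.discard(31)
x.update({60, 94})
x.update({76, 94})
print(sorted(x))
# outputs [8, 56, 57, 60, 76, 87, 88, 94]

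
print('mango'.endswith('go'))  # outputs True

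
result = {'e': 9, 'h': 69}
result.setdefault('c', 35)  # 35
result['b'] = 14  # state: {'e': 9, 'h': 69, 'c': 35, 'b': 14}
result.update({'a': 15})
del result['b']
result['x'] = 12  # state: {'e': 9, 'h': 69, 'c': 35, 'a': 15, 'x': 12}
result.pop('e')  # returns 9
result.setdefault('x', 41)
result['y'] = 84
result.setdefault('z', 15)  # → 15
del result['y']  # {'h': 69, 'c': 35, 'a': 15, 'x': 12, 'z': 15}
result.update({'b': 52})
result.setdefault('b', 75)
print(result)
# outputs {'h': 69, 'c': 35, 'a': 15, 'x': 12, 'z': 15, 'b': 52}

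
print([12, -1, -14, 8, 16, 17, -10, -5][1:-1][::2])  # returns [-1, 8, 17]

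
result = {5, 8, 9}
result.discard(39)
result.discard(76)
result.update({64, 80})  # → {5, 8, 9, 64, 80}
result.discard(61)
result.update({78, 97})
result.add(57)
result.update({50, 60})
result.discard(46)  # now {5, 8, 9, 50, 57, 60, 64, 78, 80, 97}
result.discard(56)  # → {5, 8, 9, 50, 57, 60, 64, 78, 80, 97}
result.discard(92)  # {5, 8, 9, 50, 57, 60, 64, 78, 80, 97}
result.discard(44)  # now {5, 8, 9, 50, 57, 60, 64, 78, 80, 97}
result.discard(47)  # {5, 8, 9, 50, 57, 60, 64, 78, 80, 97}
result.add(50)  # {5, 8, 9, 50, 57, 60, 64, 78, 80, 97}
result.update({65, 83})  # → {5, 8, 9, 50, 57, 60, 64, 65, 78, 80, 83, 97}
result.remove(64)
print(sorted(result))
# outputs [5, 8, 9, 50, 57, 60, 65, 78, 80, 83, 97]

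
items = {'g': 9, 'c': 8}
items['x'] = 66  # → {'g': 9, 'c': 8, 'x': 66}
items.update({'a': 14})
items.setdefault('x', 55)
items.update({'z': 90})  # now {'g': 9, 'c': 8, 'x': 66, 'a': 14, 'z': 90}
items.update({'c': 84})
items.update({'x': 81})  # {'g': 9, 'c': 84, 'x': 81, 'a': 14, 'z': 90}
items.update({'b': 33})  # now {'g': 9, 'c': 84, 'x': 81, 'a': 14, 'z': 90, 'b': 33}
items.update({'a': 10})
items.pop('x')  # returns 81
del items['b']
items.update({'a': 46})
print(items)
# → {'g': 9, 'c': 84, 'a': 46, 'z': 90}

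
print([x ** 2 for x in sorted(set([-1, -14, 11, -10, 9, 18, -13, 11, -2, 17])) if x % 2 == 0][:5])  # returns [196, 100, 4, 324]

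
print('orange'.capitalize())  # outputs Orange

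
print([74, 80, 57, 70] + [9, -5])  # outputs [74, 80, 57, 70, 9, -5]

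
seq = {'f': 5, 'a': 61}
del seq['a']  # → {'f': 5}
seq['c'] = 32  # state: {'f': 5, 'c': 32}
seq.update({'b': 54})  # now {'f': 5, 'c': 32, 'b': 54}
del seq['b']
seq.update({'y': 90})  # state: {'f': 5, 'c': 32, 'y': 90}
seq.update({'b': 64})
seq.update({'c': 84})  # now {'f': 5, 'c': 84, 'y': 90, 'b': 64}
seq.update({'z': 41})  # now {'f': 5, 'c': 84, 'y': 90, 'b': 64, 'z': 41}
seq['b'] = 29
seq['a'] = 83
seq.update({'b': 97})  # {'f': 5, 'c': 84, 'y': 90, 'b': 97, 'z': 41, 'a': 83}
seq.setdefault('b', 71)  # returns 97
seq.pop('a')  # 83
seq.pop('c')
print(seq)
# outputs {'f': 5, 'y': 90, 'b': 97, 'z': 41}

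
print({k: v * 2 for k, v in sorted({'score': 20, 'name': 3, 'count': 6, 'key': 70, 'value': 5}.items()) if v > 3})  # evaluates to {'count': 12, 'key': 140, 'score': 40, 'value': 10}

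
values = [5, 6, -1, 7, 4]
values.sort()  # [-1, 4, 5, 6, 7]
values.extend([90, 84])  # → [-1, 4, 5, 6, 7, 90, 84]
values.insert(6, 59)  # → [-1, 4, 5, 6, 7, 90, 59, 84]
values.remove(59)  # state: [-1, 4, 5, 6, 7, 90, 84]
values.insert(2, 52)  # [-1, 4, 52, 5, 6, 7, 90, 84]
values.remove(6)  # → [-1, 4, 52, 5, 7, 90, 84]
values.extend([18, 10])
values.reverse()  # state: [10, 18, 84, 90, 7, 5, 52, 4, -1]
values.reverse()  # [-1, 4, 52, 5, 7, 90, 84, 18, 10]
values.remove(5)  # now [-1, 4, 52, 7, 90, 84, 18, 10]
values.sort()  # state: [-1, 4, 7, 10, 18, 52, 84, 90]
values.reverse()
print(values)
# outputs [90, 84, 52, 18, 10, 7, 4, -1]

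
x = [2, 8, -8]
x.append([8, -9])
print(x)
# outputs [2, 8, -8, [8, -9]]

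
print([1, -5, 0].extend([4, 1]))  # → None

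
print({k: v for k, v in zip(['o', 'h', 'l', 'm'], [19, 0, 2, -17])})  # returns {'o': 19, 'h': 0, 'l': 2, 'm': -17}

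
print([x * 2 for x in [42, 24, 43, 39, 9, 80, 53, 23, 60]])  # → [84, 48, 86, 78, 18, 160, 106, 46, 120]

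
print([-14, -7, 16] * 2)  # [-14, -7, 16, -14, -7, 16]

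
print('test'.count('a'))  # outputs 0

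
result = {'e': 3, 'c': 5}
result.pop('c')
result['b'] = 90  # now {'e': 3, 'b': 90}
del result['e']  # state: {'b': 90}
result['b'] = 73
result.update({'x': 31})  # {'b': 73, 'x': 31}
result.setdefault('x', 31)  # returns 31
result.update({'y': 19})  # {'b': 73, 'x': 31, 'y': 19}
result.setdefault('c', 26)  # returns 26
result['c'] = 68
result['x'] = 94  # {'b': 73, 'x': 94, 'y': 19, 'c': 68}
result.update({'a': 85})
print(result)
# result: {'b': 73, 'x': 94, 'y': 19, 'c': 68, 'a': 85}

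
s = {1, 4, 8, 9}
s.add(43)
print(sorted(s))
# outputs [1, 4, 8, 9, 43]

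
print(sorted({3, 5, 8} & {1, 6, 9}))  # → []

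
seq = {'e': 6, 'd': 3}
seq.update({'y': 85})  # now {'e': 6, 'd': 3, 'y': 85}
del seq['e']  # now {'d': 3, 'y': 85}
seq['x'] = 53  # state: {'d': 3, 'y': 85, 'x': 53}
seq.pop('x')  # 53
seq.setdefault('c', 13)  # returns 13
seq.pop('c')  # 13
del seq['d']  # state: {'y': 85}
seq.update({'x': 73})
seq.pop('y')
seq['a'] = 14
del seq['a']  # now {'x': 73}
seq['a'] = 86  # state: {'x': 73, 'a': 86}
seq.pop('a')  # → 86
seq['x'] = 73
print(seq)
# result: {'x': 73}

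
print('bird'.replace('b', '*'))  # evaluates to *ird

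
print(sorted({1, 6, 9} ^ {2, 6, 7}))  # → [1, 2, 7, 9]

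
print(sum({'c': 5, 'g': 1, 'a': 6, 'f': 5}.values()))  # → 17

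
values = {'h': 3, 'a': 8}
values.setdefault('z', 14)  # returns 14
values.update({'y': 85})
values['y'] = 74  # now {'h': 3, 'a': 8, 'z': 14, 'y': 74}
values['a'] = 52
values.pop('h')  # 3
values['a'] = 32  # {'a': 32, 'z': 14, 'y': 74}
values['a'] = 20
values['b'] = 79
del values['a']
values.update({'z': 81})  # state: {'z': 81, 'y': 74, 'b': 79}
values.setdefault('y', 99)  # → 74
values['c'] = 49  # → {'z': 81, 'y': 74, 'b': 79, 'c': 49}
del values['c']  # {'z': 81, 'y': 74, 'b': 79}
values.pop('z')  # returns 81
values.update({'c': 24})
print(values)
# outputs {'y': 74, 'b': 79, 'c': 24}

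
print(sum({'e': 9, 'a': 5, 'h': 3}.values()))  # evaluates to 17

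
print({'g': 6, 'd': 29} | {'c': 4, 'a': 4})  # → {'g': 6, 'd': 29, 'c': 4, 'a': 4}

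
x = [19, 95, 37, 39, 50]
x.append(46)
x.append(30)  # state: [19, 95, 37, 39, 50, 46, 30]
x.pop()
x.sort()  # [19, 37, 39, 46, 50, 95]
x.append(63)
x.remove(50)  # [19, 37, 39, 46, 95, 63]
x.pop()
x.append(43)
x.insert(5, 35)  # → [19, 37, 39, 46, 95, 35, 43]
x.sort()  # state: [19, 35, 37, 39, 43, 46, 95]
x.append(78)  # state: [19, 35, 37, 39, 43, 46, 95, 78]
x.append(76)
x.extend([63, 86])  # [19, 35, 37, 39, 43, 46, 95, 78, 76, 63, 86]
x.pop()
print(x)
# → [19, 35, 37, 39, 43, 46, 95, 78, 76, 63]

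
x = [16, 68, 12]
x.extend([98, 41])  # [16, 68, 12, 98, 41]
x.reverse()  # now [41, 98, 12, 68, 16]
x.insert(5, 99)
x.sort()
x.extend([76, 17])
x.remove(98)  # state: [12, 16, 41, 68, 99, 76, 17]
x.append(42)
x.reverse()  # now [42, 17, 76, 99, 68, 41, 16, 12]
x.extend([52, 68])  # [42, 17, 76, 99, 68, 41, 16, 12, 52, 68]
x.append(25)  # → [42, 17, 76, 99, 68, 41, 16, 12, 52, 68, 25]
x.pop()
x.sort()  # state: [12, 16, 17, 41, 42, 52, 68, 68, 76, 99]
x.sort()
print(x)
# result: [12, 16, 17, 41, 42, 52, 68, 68, 76, 99]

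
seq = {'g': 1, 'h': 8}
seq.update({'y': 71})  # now {'g': 1, 'h': 8, 'y': 71}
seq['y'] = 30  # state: {'g': 1, 'h': 8, 'y': 30}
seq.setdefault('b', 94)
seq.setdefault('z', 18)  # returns 18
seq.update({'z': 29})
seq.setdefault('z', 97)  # 29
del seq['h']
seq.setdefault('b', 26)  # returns 94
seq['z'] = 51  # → {'g': 1, 'y': 30, 'b': 94, 'z': 51}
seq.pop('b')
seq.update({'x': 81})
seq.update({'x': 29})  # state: {'g': 1, 'y': 30, 'z': 51, 'x': 29}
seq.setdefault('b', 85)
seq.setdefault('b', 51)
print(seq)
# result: {'g': 1, 'y': 30, 'z': 51, 'x': 29, 'b': 85}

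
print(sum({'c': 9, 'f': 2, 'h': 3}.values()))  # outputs 14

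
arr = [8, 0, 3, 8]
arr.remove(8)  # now [0, 3, 8]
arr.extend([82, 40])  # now [0, 3, 8, 82, 40]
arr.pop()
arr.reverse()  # [82, 8, 3, 0]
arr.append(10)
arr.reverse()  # [10, 0, 3, 8, 82]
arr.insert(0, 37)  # [37, 10, 0, 3, 8, 82]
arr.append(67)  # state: [37, 10, 0, 3, 8, 82, 67]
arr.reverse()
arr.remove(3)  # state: [67, 82, 8, 0, 10, 37]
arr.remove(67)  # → [82, 8, 0, 10, 37]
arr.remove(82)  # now [8, 0, 10, 37]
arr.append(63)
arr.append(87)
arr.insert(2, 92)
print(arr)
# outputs [8, 0, 92, 10, 37, 63, 87]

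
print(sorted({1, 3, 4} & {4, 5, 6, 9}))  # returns [4]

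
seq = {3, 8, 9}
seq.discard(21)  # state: {3, 8, 9}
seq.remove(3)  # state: {8, 9}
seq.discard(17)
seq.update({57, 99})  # {8, 9, 57, 99}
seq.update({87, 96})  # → {8, 9, 57, 87, 96, 99}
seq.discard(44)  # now {8, 9, 57, 87, 96, 99}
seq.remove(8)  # {9, 57, 87, 96, 99}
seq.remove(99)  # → {9, 57, 87, 96}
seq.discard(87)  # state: {9, 57, 96}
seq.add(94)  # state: {9, 57, 94, 96}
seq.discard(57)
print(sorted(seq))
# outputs [9, 94, 96]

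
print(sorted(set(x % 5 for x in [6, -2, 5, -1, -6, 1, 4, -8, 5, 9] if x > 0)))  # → [0, 1, 4]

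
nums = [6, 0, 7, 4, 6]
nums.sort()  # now [0, 4, 6, 6, 7]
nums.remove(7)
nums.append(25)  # [0, 4, 6, 6, 25]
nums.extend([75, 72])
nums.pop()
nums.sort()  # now [0, 4, 6, 6, 25, 75]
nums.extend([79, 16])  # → [0, 4, 6, 6, 25, 75, 79, 16]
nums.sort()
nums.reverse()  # [79, 75, 25, 16, 6, 6, 4, 0]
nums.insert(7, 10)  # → [79, 75, 25, 16, 6, 6, 4, 10, 0]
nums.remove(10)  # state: [79, 75, 25, 16, 6, 6, 4, 0]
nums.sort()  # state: [0, 4, 6, 6, 16, 25, 75, 79]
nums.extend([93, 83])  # [0, 4, 6, 6, 16, 25, 75, 79, 93, 83]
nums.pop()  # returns 83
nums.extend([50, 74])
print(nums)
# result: [0, 4, 6, 6, 16, 25, 75, 79, 93, 50, 74]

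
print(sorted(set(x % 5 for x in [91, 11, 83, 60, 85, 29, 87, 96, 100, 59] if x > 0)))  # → [0, 1, 2, 3, 4]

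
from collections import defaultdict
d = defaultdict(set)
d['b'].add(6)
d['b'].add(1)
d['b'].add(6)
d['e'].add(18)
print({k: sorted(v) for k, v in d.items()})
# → {'b': [1, 6], 'e': [18]}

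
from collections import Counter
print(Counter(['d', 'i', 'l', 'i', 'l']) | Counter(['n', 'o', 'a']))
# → Counter({'i': 2, 'l': 2, 'd': 1, 'n': 1, 'o': 1, 'a': 1})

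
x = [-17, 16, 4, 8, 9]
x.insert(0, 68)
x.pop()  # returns 9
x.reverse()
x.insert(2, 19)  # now [8, 4, 19, 16, -17, 68]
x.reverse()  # [68, -17, 16, 19, 4, 8]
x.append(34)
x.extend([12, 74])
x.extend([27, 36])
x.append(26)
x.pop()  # 26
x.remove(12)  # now [68, -17, 16, 19, 4, 8, 34, 74, 27, 36]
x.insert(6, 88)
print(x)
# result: [68, -17, 16, 19, 4, 8, 88, 34, 74, 27, 36]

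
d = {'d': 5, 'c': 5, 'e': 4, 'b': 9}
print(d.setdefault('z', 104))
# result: 104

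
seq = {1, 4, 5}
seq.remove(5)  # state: {1, 4}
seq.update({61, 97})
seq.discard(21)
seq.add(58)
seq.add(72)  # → {1, 4, 58, 61, 72, 97}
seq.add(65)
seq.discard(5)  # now {1, 4, 58, 61, 65, 72, 97}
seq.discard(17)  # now {1, 4, 58, 61, 65, 72, 97}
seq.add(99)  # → {1, 4, 58, 61, 65, 72, 97, 99}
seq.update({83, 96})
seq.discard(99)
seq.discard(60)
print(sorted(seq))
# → [1, 4, 58, 61, 65, 72, 83, 96, 97]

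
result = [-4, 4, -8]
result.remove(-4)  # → [4, -8]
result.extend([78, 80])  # [4, -8, 78, 80]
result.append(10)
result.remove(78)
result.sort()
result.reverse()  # [80, 10, 4, -8]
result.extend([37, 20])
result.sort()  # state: [-8, 4, 10, 20, 37, 80]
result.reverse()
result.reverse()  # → [-8, 4, 10, 20, 37, 80]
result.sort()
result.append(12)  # [-8, 4, 10, 20, 37, 80, 12]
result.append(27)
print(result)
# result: [-8, 4, 10, 20, 37, 80, 12, 27]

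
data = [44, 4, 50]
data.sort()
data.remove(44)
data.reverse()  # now [50, 4]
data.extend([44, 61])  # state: [50, 4, 44, 61]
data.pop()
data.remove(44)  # [50, 4]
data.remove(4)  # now [50]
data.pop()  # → 50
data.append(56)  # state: [56]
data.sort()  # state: [56]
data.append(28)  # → [56, 28]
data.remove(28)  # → [56]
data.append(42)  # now [56, 42]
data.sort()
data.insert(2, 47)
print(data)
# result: [42, 56, 47]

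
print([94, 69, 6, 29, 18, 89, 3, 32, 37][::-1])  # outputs [37, 32, 3, 89, 18, 29, 6, 69, 94]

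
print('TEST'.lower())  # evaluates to test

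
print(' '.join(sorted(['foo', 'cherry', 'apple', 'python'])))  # apple cherry foo python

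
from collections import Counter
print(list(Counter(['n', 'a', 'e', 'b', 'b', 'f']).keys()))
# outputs ['n', 'a', 'e', 'b', 'f']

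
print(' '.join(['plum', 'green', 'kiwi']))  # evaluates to plum green kiwi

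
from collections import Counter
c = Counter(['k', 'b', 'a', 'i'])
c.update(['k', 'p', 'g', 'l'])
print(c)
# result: Counter({'k': 2, 'b': 1, 'a': 1, 'i': 1, 'p': 1, 'g': 1, 'l': 1})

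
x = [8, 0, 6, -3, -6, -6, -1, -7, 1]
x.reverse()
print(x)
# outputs [1, -7, -1, -6, -6, -3, 6, 0, 8]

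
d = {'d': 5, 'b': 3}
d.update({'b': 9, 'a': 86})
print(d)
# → {'d': 5, 'b': 9, 'a': 86}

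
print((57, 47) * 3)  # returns (57, 47, 57, 47, 57, 47)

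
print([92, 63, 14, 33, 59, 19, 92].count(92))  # 2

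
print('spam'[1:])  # pam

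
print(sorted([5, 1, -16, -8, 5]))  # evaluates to [-16, -8, 1, 5, 5]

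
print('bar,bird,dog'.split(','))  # ['bar', 'bird', 'dog']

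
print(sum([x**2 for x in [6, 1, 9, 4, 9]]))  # 215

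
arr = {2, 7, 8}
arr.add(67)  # {2, 7, 8, 67}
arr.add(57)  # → {2, 7, 8, 57, 67}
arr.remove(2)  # {7, 8, 57, 67}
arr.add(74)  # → {7, 8, 57, 67, 74}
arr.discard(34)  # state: {7, 8, 57, 67, 74}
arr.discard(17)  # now {7, 8, 57, 67, 74}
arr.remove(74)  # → {7, 8, 57, 67}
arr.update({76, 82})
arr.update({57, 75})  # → {7, 8, 57, 67, 75, 76, 82}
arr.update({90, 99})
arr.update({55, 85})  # {7, 8, 55, 57, 67, 75, 76, 82, 85, 90, 99}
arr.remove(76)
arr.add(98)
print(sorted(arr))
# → [7, 8, 55, 57, 67, 75, 82, 85, 90, 98, 99]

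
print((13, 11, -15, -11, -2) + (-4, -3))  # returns (13, 11, -15, -11, -2, -4, -3)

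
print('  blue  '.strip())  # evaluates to blue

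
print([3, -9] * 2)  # [3, -9, 3, -9]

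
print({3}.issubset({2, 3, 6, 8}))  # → True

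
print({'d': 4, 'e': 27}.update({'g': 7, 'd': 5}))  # None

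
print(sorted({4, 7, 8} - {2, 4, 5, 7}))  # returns [8]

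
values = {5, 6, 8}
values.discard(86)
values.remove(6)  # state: {5, 8}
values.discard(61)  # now {5, 8}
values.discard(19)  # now {5, 8}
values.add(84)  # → {5, 8, 84}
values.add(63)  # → {5, 8, 63, 84}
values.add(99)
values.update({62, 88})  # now {5, 8, 62, 63, 84, 88, 99}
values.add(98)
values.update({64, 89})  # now {5, 8, 62, 63, 64, 84, 88, 89, 98, 99}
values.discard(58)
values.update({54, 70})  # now {5, 8, 54, 62, 63, 64, 70, 84, 88, 89, 98, 99}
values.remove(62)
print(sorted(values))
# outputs [5, 8, 54, 63, 64, 70, 84, 88, 89, 98, 99]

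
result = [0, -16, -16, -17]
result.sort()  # [-17, -16, -16, 0]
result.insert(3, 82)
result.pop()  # 0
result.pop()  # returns 82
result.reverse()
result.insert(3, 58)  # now [-16, -16, -17, 58]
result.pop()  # 58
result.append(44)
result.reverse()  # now [44, -17, -16, -16]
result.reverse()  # [-16, -16, -17, 44]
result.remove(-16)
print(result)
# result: [-16, -17, 44]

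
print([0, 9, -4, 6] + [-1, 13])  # [0, 9, -4, 6, -1, 13]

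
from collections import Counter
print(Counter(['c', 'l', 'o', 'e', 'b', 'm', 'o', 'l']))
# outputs Counter({'l': 2, 'o': 2, 'c': 1, 'e': 1, 'b': 1, 'm': 1})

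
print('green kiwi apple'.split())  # ['green', 'kiwi', 'apple']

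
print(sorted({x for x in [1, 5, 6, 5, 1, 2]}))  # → [1, 2, 5, 6]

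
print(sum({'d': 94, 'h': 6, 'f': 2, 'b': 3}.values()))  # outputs 105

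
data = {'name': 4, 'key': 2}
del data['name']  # {'key': 2}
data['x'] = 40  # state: {'key': 2, 'x': 40}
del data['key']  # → {'x': 40}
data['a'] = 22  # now {'x': 40, 'a': 22}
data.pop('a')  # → 22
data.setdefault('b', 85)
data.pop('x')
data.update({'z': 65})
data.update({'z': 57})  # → {'b': 85, 'z': 57}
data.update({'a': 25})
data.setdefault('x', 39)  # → 39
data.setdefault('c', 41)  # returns 41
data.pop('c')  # 41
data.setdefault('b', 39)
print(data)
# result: {'b': 85, 'z': 57, 'a': 25, 'x': 39}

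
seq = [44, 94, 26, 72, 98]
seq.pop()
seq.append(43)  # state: [44, 94, 26, 72, 43]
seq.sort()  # [26, 43, 44, 72, 94]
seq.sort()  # [26, 43, 44, 72, 94]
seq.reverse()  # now [94, 72, 44, 43, 26]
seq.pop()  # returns 26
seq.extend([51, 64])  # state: [94, 72, 44, 43, 51, 64]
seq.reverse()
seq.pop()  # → 94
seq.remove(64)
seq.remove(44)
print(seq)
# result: [51, 43, 72]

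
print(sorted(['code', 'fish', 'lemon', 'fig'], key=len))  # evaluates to ['fig', 'code', 'fish', 'lemon']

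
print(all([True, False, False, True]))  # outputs False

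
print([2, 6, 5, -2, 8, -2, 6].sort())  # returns None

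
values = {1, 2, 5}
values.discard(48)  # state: {1, 2, 5}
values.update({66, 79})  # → {1, 2, 5, 66, 79}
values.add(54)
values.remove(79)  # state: {1, 2, 5, 54, 66}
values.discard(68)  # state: {1, 2, 5, 54, 66}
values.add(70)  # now {1, 2, 5, 54, 66, 70}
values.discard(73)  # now {1, 2, 5, 54, 66, 70}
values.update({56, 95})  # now {1, 2, 5, 54, 56, 66, 70, 95}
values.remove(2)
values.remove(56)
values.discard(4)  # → {1, 5, 54, 66, 70, 95}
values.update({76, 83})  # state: {1, 5, 54, 66, 70, 76, 83, 95}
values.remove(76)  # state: {1, 5, 54, 66, 70, 83, 95}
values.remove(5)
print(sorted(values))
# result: [1, 54, 66, 70, 83, 95]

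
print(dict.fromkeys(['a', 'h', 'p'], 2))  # {'a': 2, 'h': 2, 'p': 2}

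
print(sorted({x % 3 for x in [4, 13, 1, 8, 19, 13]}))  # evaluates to [1, 2]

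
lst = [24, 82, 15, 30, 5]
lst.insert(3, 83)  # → [24, 82, 15, 83, 30, 5]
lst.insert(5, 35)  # [24, 82, 15, 83, 30, 35, 5]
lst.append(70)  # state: [24, 82, 15, 83, 30, 35, 5, 70]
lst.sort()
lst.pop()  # 83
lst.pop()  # 82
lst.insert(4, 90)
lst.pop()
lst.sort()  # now [5, 15, 24, 30, 35, 90]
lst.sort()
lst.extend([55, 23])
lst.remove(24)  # [5, 15, 30, 35, 90, 55, 23]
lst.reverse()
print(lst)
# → [23, 55, 90, 35, 30, 15, 5]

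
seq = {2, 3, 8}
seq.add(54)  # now {2, 3, 8, 54}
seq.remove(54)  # {2, 3, 8}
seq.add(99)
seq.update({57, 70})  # {2, 3, 8, 57, 70, 99}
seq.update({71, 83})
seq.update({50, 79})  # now {2, 3, 8, 50, 57, 70, 71, 79, 83, 99}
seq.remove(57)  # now {2, 3, 8, 50, 70, 71, 79, 83, 99}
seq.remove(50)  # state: {2, 3, 8, 70, 71, 79, 83, 99}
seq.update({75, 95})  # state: {2, 3, 8, 70, 71, 75, 79, 83, 95, 99}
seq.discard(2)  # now {3, 8, 70, 71, 75, 79, 83, 95, 99}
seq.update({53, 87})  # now {3, 8, 53, 70, 71, 75, 79, 83, 87, 95, 99}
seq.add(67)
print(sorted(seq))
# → [3, 8, 53, 67, 70, 71, 75, 79, 83, 87, 95, 99]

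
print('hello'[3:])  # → lo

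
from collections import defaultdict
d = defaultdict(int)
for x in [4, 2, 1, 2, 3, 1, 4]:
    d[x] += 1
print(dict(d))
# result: {4: 2, 2: 2, 1: 2, 3: 1}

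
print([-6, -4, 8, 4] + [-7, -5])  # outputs [-6, -4, 8, 4, -7, -5]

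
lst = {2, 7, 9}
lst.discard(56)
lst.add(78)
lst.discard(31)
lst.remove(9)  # {2, 7, 78}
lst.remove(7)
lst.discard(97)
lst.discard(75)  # {2, 78}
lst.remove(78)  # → {2}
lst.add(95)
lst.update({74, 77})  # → {2, 74, 77, 95}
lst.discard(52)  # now {2, 74, 77, 95}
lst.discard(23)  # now {2, 74, 77, 95}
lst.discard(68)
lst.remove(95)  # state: {2, 74, 77}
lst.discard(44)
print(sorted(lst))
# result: [2, 74, 77]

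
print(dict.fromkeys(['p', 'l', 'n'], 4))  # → {'p': 4, 'l': 4, 'n': 4}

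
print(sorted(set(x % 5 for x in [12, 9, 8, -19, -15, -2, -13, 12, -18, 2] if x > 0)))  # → [2, 3, 4]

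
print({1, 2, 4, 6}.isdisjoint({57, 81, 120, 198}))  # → True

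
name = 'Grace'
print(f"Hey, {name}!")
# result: Hey, Grace!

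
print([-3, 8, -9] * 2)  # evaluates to [-3, 8, -9, -3, 8, -9]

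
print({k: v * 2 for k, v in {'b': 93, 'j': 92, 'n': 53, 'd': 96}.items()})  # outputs {'b': 186, 'j': 184, 'n': 106, 'd': 192}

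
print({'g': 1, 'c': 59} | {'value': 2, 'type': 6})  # {'g': 1, 'c': 59, 'value': 2, 'type': 6}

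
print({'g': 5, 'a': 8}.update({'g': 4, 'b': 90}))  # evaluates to None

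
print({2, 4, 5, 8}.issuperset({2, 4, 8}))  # True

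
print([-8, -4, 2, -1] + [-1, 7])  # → [-8, -4, 2, -1, -1, 7]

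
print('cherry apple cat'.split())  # ['cherry', 'apple', 'cat']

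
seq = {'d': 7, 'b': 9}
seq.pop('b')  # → 9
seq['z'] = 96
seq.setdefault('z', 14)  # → 96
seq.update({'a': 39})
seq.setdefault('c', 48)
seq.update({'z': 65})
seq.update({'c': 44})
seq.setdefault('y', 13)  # 13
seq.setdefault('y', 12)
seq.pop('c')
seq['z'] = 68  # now {'d': 7, 'z': 68, 'a': 39, 'y': 13}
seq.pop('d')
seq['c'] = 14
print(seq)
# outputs {'z': 68, 'a': 39, 'y': 13, 'c': 14}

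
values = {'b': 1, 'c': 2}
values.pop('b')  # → 1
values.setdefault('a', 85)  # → 85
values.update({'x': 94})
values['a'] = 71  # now {'c': 2, 'a': 71, 'x': 94}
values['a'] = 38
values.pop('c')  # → 2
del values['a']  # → {'x': 94}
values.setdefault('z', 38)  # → 38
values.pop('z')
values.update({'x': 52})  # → {'x': 52}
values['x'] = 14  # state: {'x': 14}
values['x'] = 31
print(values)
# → {'x': 31}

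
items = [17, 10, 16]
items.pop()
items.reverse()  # [10, 17]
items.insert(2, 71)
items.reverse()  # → [71, 17, 10]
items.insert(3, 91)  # [71, 17, 10, 91]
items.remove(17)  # [71, 10, 91]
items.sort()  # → [10, 71, 91]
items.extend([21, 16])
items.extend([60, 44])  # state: [10, 71, 91, 21, 16, 60, 44]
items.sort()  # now [10, 16, 21, 44, 60, 71, 91]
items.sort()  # [10, 16, 21, 44, 60, 71, 91]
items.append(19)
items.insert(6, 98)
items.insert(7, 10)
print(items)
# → [10, 16, 21, 44, 60, 71, 98, 10, 91, 19]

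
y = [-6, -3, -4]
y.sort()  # [-6, -4, -3]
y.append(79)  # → [-6, -4, -3, 79]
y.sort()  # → [-6, -4, -3, 79]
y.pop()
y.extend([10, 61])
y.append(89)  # [-6, -4, -3, 10, 61, 89]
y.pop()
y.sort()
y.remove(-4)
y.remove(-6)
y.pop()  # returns 61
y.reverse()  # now [10, -3]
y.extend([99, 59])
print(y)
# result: [10, -3, 99, 59]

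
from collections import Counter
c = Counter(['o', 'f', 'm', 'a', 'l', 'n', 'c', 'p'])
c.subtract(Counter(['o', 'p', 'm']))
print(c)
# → Counter({'f': 1, 'a': 1, 'l': 1, 'n': 1, 'c': 1, 'o': 0, 'm': 0, 'p': 0})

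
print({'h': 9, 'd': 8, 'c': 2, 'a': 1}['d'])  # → 8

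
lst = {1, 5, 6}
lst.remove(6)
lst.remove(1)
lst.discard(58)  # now {5}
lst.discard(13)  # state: {5}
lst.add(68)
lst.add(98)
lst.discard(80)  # {5, 68, 98}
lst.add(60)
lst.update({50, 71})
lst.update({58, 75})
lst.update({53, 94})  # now {5, 50, 53, 58, 60, 68, 71, 75, 94, 98}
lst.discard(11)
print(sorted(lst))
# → [5, 50, 53, 58, 60, 68, 71, 75, 94, 98]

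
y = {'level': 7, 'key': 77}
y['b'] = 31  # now {'level': 7, 'key': 77, 'b': 31}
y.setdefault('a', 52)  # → 52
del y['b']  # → {'level': 7, 'key': 77, 'a': 52}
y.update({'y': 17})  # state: {'level': 7, 'key': 77, 'a': 52, 'y': 17}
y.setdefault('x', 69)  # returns 69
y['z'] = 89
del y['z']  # {'level': 7, 'key': 77, 'a': 52, 'y': 17, 'x': 69}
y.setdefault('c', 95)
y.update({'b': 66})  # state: {'level': 7, 'key': 77, 'a': 52, 'y': 17, 'x': 69, 'c': 95, 'b': 66}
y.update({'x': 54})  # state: {'level': 7, 'key': 77, 'a': 52, 'y': 17, 'x': 54, 'c': 95, 'b': 66}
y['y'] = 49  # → {'level': 7, 'key': 77, 'a': 52, 'y': 49, 'x': 54, 'c': 95, 'b': 66}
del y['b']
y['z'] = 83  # {'level': 7, 'key': 77, 'a': 52, 'y': 49, 'x': 54, 'c': 95, 'z': 83}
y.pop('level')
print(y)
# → {'key': 77, 'a': 52, 'y': 49, 'x': 54, 'c': 95, 'z': 83}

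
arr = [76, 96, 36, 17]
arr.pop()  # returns 17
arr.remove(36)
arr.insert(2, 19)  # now [76, 96, 19]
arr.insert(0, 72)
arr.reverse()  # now [19, 96, 76, 72]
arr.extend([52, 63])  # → [19, 96, 76, 72, 52, 63]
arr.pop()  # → 63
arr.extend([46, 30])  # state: [19, 96, 76, 72, 52, 46, 30]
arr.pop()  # 30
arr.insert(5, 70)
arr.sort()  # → [19, 46, 52, 70, 72, 76, 96]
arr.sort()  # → [19, 46, 52, 70, 72, 76, 96]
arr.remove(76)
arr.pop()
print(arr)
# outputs [19, 46, 52, 70, 72]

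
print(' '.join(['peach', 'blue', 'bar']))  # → peach blue bar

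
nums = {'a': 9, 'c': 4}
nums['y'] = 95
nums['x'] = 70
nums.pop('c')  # 4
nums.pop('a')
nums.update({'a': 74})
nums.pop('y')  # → 95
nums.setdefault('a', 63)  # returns 74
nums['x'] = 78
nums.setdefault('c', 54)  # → 54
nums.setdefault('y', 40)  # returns 40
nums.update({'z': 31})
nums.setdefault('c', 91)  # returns 54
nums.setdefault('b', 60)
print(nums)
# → {'x': 78, 'a': 74, 'c': 54, 'y': 40, 'z': 31, 'b': 60}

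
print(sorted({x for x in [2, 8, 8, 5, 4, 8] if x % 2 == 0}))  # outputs [2, 4, 8]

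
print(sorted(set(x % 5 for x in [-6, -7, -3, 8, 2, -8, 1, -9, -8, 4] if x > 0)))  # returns [1, 2, 3, 4]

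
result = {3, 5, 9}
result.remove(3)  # {5, 9}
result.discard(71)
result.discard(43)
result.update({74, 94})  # {5, 9, 74, 94}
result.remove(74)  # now {5, 9, 94}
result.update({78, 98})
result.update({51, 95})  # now {5, 9, 51, 78, 94, 95, 98}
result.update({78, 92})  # {5, 9, 51, 78, 92, 94, 95, 98}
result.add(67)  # {5, 9, 51, 67, 78, 92, 94, 95, 98}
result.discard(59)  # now {5, 9, 51, 67, 78, 92, 94, 95, 98}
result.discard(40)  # {5, 9, 51, 67, 78, 92, 94, 95, 98}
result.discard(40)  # {5, 9, 51, 67, 78, 92, 94, 95, 98}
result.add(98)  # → {5, 9, 51, 67, 78, 92, 94, 95, 98}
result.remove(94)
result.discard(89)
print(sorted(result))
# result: [5, 9, 51, 67, 78, 92, 95, 98]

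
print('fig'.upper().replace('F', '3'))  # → 3IG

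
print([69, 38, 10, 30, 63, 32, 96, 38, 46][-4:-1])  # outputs [32, 96, 38]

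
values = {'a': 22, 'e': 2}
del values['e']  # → {'a': 22}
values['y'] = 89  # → {'a': 22, 'y': 89}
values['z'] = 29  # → {'a': 22, 'y': 89, 'z': 29}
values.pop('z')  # 29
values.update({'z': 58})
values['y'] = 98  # {'a': 22, 'y': 98, 'z': 58}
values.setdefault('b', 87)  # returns 87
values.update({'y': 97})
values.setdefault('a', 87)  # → 22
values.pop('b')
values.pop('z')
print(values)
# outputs {'a': 22, 'y': 97}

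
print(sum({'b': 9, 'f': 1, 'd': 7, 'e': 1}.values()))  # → 18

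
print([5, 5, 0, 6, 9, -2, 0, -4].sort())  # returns None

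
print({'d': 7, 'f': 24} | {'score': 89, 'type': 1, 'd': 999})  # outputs {'d': 999, 'f': 24, 'score': 89, 'type': 1}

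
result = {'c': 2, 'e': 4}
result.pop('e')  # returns 4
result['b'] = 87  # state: {'c': 2, 'b': 87}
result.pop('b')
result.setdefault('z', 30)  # 30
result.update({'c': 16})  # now {'c': 16, 'z': 30}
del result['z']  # {'c': 16}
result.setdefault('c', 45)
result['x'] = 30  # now {'c': 16, 'x': 30}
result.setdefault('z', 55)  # 55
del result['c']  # {'x': 30, 'z': 55}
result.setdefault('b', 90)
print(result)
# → {'x': 30, 'z': 55, 'b': 90}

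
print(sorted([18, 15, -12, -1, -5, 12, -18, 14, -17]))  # [-18, -17, -12, -5, -1, 12, 14, 15, 18]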